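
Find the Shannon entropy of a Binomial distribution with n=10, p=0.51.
1.8757 nats

We have X ~ Binomial(n=10, p=0.51).

The Shannon entropy measures the uncertainty or information content of the distribution.

For a Binomial distribution with n=10, p=0.51:
H(X) = 1.8757 nats

(In bits, this would be 2.7061 bits.)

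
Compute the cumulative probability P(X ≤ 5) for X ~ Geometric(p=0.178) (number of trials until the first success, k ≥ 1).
0.624717

We have X ~ Geometric(p=0.178) (number of trials until the first success, k ≥ 1).

The CDF gives us P(X ≤ k).

Using the CDF:
P(X ≤ 5) = 0.624717

This means there's approximately a 62.5% chance that X is at most 5.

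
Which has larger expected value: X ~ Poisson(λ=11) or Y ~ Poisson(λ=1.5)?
X has larger mean (11.0000 > 1.5000)

Compute the expected value for each distribution:

X ~ Poisson(λ=11):
E[X] = 11.0000

Y ~ Poisson(λ=1.5):
E[Y] = 1.5000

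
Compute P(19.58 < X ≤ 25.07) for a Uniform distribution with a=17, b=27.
0.549000

We have X ~ Uniform(a=17, b=27).

To find P(19.58 < X ≤ 25.07), we use:
P(19.58 < X ≤ 25.07) = P(X ≤ 25.07) - P(X ≤ 19.58)
                 = F(25.07) - F(19.58)
                 = 0.807000 - 0.258000
                 = 0.549000

So there's approximately a 54.9% chance that X falls in this range.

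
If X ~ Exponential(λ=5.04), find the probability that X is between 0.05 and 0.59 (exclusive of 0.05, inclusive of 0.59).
0.726126

We have X ~ Exponential(λ=5.04).

To find P(0.05 < X ≤ 0.59), we use:
P(0.05 < X ≤ 0.59) = P(X ≤ 0.59) - P(X ≤ 0.05)
                 = F(0.59) - F(0.05)
                 = 0.948881 - 0.222755
                 = 0.726126

So there's approximately a 72.6% chance that X falls in this range.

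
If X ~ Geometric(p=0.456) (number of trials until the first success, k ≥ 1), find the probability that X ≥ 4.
0.160989

We have X ~ Geometric(p=0.456) (number of trials until the first success, k ≥ 1).

For discrete distributions, P(X ≥ 4) = 1 - P(X ≤ 3).

P(X ≤ 3) = 0.839011
P(X ≥ 4) = 1 - 0.839011 = 0.160989

So there's approximately a 16.1% chance that X is at least 4.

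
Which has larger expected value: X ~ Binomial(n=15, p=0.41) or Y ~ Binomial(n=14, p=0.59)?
Y has larger mean (8.2600 > 6.1500)

Compute the expected value for each distribution:

X ~ Binomial(n=15, p=0.41):
E[X] = 6.1500

Y ~ Binomial(n=14, p=0.59):
E[Y] = 8.2600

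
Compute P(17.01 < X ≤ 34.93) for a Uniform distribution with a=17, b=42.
0.716800

We have X ~ Uniform(a=17, b=42).

To find P(17.01 < X ≤ 34.93), we use:
P(17.01 < X ≤ 34.93) = P(X ≤ 34.93) - P(X ≤ 17.01)
                 = F(34.93) - F(17.01)
                 = 0.717200 - 0.000400
                 = 0.716800

So there's approximately a 71.7% chance that X falls in this range.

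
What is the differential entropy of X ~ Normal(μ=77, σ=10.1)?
3.7315 nats

We have X ~ Normal(μ=77, σ=10.1).

The differential entropy measures the uncertainty or information content of the distribution.

For a Normal distribution with μ=77, σ=10.1:
h(X) = 3.7315 nats

(In bits, this would be 5.3834 bits.)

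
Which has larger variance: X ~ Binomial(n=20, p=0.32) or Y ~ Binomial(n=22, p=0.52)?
Y has larger variance (5.4912 > 4.3520)

Compute the variance for each distribution:

X ~ Binomial(n=20, p=0.32):
Var(X) = 4.3520

Y ~ Binomial(n=22, p=0.52):
Var(Y) = 5.4912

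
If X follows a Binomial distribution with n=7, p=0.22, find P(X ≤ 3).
0.953863

We have X ~ Binomial(n=7, p=0.22).

The CDF gives us P(X ≤ k).

Using the CDF:
P(X ≤ 3) = 0.953863

This means there's approximately a 95.4% chance that X is at most 3.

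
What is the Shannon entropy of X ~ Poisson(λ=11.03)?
2.6113 nats

We have X ~ Poisson(λ=11.03).

The Shannon entropy measures the uncertainty or information content of the distribution.

For a Poisson distribution with λ=11.03:
H(X) = 2.6113 nats

(In bits, this would be 3.7673 bits.)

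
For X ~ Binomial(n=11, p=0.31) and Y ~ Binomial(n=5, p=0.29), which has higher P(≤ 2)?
Y has higher probability (P(Y ≤ 2) = 0.8499 > P(X ≤ 2) = 0.2877)

Compute P(≤ 2) for each distribution:

X ~ Binomial(n=11, p=0.31):
P(X ≤ 2) = 0.2877

Y ~ Binomial(n=5, p=0.29):
P(Y ≤ 2) = 0.8499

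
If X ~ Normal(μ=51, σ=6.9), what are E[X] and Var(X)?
E[X] = 51.0000, Var(X) = 47.6100

We have X ~ Normal(μ=51, σ=6.9).

For a Normal distribution with μ=51, σ=6.9:

Expected value:
E[X] = 51.0000

Variance:
Var(X) = 47.6100

Standard deviation:
σ = √Var(X) = 6.9000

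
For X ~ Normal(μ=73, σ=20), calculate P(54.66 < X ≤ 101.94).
0.746480

We have X ~ Normal(μ=73, σ=20).

To find P(54.66 < X ≤ 101.94), we use:
P(54.66 < X ≤ 101.94) = P(X ≤ 101.94) - P(X ≤ 54.66)
                 = F(101.94) - F(54.66)
                 = 0.926052 - 0.179571
                 = 0.746480

So there's approximately a 74.6% chance that X falls in this range.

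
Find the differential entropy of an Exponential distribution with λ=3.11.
-0.1346 nats

We have X ~ Exponential(λ=3.11).

The differential entropy measures the uncertainty or information content of the distribution.

For an Exponential distribution with λ=3.11:
h(X) = -0.1346 nats

(In bits, this would be -0.1942 bits.)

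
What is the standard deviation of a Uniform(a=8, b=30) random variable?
6.3509

We have X ~ Uniform(a=8, b=30).

For a Uniform distribution with a=8, b=30:
σ = √Var(X) = 6.3509

The standard deviation is the square root of the variance.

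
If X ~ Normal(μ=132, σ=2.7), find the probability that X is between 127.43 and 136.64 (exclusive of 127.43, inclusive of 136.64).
0.911882

We have X ~ Normal(μ=132, σ=2.7).

To find P(127.43 < X ≤ 136.64), we use:
P(127.43 < X ≤ 136.64) = P(X ≤ 136.64) - P(X ≤ 127.43)
                 = F(136.64) - F(127.43)
                 = 0.957149 - 0.045267
                 = 0.911882

So there's approximately a 91.2% chance that X falls in this range.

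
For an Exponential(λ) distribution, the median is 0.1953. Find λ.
λ = 3.5491

For X ~ Exponential(λ), the CDF is F(x) = 1 - e^(-λx).
The median m satisfies F(m) = 0.5:
1 - e^(-λm) = 0.5
e^(-λm) = 0.5
λm = ln(2)
m = ln(2) / λ

Given m = 0.1953:
λ = ln(2) / 0.1953 = 0.693147 / 0.1953 = 3.5491

Verification: ln(2) / 3.5491 = 0.1953 ✓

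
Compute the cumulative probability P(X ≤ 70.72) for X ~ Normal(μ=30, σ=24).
0.955120

We have X ~ Normal(μ=30, σ=24).

The CDF gives us P(X ≤ k).

Using the CDF:
P(X ≤ 70.72) = 0.955120

This means there's approximately a 95.5% chance that X is at most 70.72.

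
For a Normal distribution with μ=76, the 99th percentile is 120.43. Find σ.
σ = 19.0986

For X ~ Normal(μ, σ), the p-th percentile satisfies x = μ + z_p × σ,
where z_p = Φ⁻¹(p) is the standard normal quantile.

Step 1: z_{0.99} = Φ⁻¹(0.99) = 2.3263

Step 2: Solve for σ:
120.43 = 76 + 2.3263 × σ
σ = (120.43 - 76) / 2.3263
σ = 44.43 / 2.3263
σ = 19.0986

Verification: μ + z × σ = 76 + 2.3263 × 19.0986 = 120.43 ✓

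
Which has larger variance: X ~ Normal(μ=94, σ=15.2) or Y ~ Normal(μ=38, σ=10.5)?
X has larger variance (231.0400 > 110.2500)

Compute the variance for each distribution:

X ~ Normal(μ=94, σ=15.2):
Var(X) = 231.0400

Y ~ Normal(μ=38, σ=10.5):
Var(Y) = 110.2500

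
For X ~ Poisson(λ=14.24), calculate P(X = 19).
0.044386

We have X ~ Poisson(λ=14.24).

For a Poisson distribution, the PMF gives us the probability of each outcome.

Using the PMF formula:
P(X = 19) = 0.044386

Rounded to 4 decimal places: 0.0444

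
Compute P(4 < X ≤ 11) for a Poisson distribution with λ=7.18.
0.780902

We have X ~ Poisson(λ=7.18).

To find P(4 < X ≤ 11), we use:
P(4 < X ≤ 11) = P(X ≤ 11) - P(X ≤ 4)
                 = F(11) - F(4)
                 = 0.938097 - 0.157195
                 = 0.780902

So there's approximately a 78.1% chance that X falls in this range.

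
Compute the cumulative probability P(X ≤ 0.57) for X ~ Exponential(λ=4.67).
0.930185

We have X ~ Exponential(λ=4.67).

The CDF gives us P(X ≤ k).

Using the CDF:
P(X ≤ 0.57) = 0.930185

This means there's approximately a 93.0% chance that X is at most 0.57.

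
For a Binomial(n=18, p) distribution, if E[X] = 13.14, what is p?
p = 0.73

For a Binomial(n, p) distribution:
E[X] = n × p

Given n = 18 and E[X] = 13.14:
13.14 = 18 × p
p = 13.14 / 18 = 0.73

Verification: Binomial(18, 0.73) has E[X] = 13.14 ✓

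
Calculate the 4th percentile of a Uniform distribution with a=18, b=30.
18.4800

We have X ~ Uniform(a=18, b=30).

We want to find x such that P(X ≤ x) = 0.04.

This is the 4th percentile, which means 4% of values fall below this point.

Using the inverse CDF (quantile function):
x = F⁻¹(0.04) = 18.4800

Verification: P(X ≤ 18.4800) = 0.04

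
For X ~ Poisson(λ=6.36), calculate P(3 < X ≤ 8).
0.686078

We have X ~ Poisson(λ=6.36).

To find P(3 < X ≤ 8), we use:
P(3 < X ≤ 8) = P(X ≤ 8) - P(X ≤ 3)
                 = F(8) - F(3)
                 = 0.807931 - 0.121854
                 = 0.686078

So there's approximately a 68.6% chance that X falls in this range.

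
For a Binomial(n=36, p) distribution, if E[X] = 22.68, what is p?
p = 0.63

For a Binomial(n, p) distribution:
E[X] = n × p

Given n = 36 and E[X] = 22.68:
22.68 = 36 × p
p = 22.68 / 36 = 0.63

Verification: Binomial(36, 0.63) has E[X] = 22.68 ✓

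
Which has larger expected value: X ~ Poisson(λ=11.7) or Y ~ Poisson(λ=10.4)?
X has larger mean (11.7000 > 10.4000)

Compute the expected value for each distribution:

X ~ Poisson(λ=11.7):
E[X] = 11.7000

Y ~ Poisson(λ=10.4):
E[Y] = 10.4000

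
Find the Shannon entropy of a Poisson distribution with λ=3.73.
2.0494 nats

We have X ~ Poisson(λ=3.73).

The Shannon entropy measures the uncertainty or information content of the distribution.

For a Poisson distribution with λ=3.73:
H(X) = 2.0494 nats

(In bits, this would be 2.9566 bits.)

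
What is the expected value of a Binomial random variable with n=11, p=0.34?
3.7400

We have X ~ Binomial(n=11, p=0.34).

For a Binomial distribution with n=11, p=0.34:
E[X] = 3.7400

This is the expected (average) value of X.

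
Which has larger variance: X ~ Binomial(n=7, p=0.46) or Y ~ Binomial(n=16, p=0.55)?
Y has larger variance (3.9600 > 1.7388)

Compute the variance for each distribution:

X ~ Binomial(n=7, p=0.46):
Var(X) = 1.7388

Y ~ Binomial(n=16, p=0.55):
Var(Y) = 3.9600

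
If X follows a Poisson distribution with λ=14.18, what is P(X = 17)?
0.073983

We have X ~ Poisson(λ=14.18).

For a Poisson distribution, the PMF gives us the probability of each outcome.

Using the PMF formula:
P(X = 17) = 0.073983

Rounded to 4 decimal places: 0.0740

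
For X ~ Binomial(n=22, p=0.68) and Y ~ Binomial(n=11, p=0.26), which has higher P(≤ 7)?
Y has higher probability (P(Y ≤ 7) = 0.9984 > P(X ≤ 7) = 0.0005)

Compute P(≤ 7) for each distribution:

X ~ Binomial(n=22, p=0.68):
P(X ≤ 7) = 0.0005

Y ~ Binomial(n=11, p=0.26):
P(Y ≤ 7) = 0.9984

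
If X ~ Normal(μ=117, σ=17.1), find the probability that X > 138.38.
0.105596

We have X ~ Normal(μ=117, σ=17.1).

P(X > 138.38) = 1 - P(X ≤ 138.38)
                = 1 - F(138.38)
                = 1 - 0.894404
                = 0.105596

So there's approximately a 10.6% chance that X exceeds 138.38.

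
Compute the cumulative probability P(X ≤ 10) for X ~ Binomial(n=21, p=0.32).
0.958003

We have X ~ Binomial(n=21, p=0.32).

The CDF gives us P(X ≤ k).

Using the CDF:
P(X ≤ 10) = 0.958003

This means there's approximately a 95.8% chance that X is at most 10.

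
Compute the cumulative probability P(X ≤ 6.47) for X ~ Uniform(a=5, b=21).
0.091875

We have X ~ Uniform(a=5, b=21).

The CDF gives us P(X ≤ k).

Using the CDF:
P(X ≤ 6.47) = 0.091875

This means there's approximately a 9.2% chance that X is at most 6.47.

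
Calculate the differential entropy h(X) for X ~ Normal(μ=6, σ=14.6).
4.1000 nats

We have X ~ Normal(μ=6, σ=14.6).

The differential entropy measures the uncertainty or information content of the distribution.

For a Normal distribution with μ=6, σ=14.6:
h(X) = 4.1000 nats

(In bits, this would be 5.9150 bits.)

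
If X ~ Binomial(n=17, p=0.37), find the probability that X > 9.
0.055732

We have X ~ Binomial(n=17, p=0.37).

P(X > 9) = 1 - P(X ≤ 9)
                = 1 - F(9)
                = 1 - 0.944268
                = 0.055732

So there's approximately a 5.6% chance that X exceeds 9.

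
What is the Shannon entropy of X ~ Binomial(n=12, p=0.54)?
1.9641 nats

We have X ~ Binomial(n=12, p=0.54).

The Shannon entropy measures the uncertainty or information content of the distribution.

For a Binomial distribution with n=12, p=0.54:
H(X) = 1.9641 nats

(In bits, this would be 2.8336 bits.)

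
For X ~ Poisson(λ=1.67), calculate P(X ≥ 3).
0.234879

We have X ~ Poisson(λ=1.67).

For discrete distributions, P(X ≥ 3) = 1 - P(X ≤ 2).

P(X ≤ 2) = 0.765121
P(X ≥ 3) = 1 - 0.765121 = 0.234879

So there's approximately a 23.5% chance that X is at least 3.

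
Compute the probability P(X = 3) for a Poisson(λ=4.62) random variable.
0.161933

We have X ~ Poisson(λ=4.62).

For a Poisson distribution, the PMF gives us the probability of each outcome.

Using the PMF formula:
P(X = 3) = 0.161933

Rounded to 4 decimal places: 0.1619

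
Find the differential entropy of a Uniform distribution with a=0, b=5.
1.6094 nats

We have X ~ Uniform(a=0, b=5).

The differential entropy measures the uncertainty or information content of the distribution.

For a Uniform distribution with a=0, b=5:
h(X) = 1.6094 nats

(In bits, this would be 2.3219 bits.)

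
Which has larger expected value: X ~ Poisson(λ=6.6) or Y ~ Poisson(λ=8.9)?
Y has larger mean (8.9000 > 6.6000)

Compute the expected value for each distribution:

X ~ Poisson(λ=6.6):
E[X] = 6.6000

Y ~ Poisson(λ=8.9):
E[Y] = 8.9000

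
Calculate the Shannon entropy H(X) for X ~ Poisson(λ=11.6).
2.6369 nats

We have X ~ Poisson(λ=11.6).

The Shannon entropy measures the uncertainty or information content of the distribution.

For a Poisson distribution with λ=11.6:
H(X) = 2.6369 nats

(In bits, this would be 3.8042 bits.)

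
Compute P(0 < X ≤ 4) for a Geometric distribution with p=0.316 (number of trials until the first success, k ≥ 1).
0.781111

We have X ~ Geometric(p=0.316) (number of trials until the first success, k ≥ 1).

To find P(0 < X ≤ 4), we use:
P(0 < X ≤ 4) = P(X ≤ 4) - P(X ≤ 0)
                 = F(4) - F(0)
                 = 0.781111 - 0.000000
                 = 0.781111

So there's approximately a 78.1% chance that X falls in this range.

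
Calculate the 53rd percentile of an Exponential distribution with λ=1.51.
0.5000

We have X ~ Exponential(λ=1.51).

We want to find x such that P(X ≤ x) = 0.53.

This is the 53rd percentile, which means 53% of values fall below this point.

Using the inverse CDF (quantile function):
x = F⁻¹(0.53) = 0.5000

Verification: P(X ≤ 0.5000) = 0.53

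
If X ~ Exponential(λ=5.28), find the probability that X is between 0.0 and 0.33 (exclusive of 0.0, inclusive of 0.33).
0.824900

We have X ~ Exponential(λ=5.28).

To find P(0.0 < X ≤ 0.33), we use:
P(0.0 < X ≤ 0.33) = P(X ≤ 0.33) - P(X ≤ 0.0)
                 = F(0.33) - F(0.0)
                 = 0.824900 - 0.000000
                 = 0.824900

So there's approximately a 82.5% chance that X falls in this range.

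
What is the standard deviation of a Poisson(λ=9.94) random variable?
3.1528

We have X ~ Poisson(λ=9.94).

For a Poisson distribution with λ=9.94:
σ = √Var(X) = 3.1528

The standard deviation is the square root of the variance.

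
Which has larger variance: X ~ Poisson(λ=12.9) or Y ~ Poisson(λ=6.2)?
X has larger variance (12.9000 > 6.2000)

Compute the variance for each distribution:

X ~ Poisson(λ=12.9):
Var(X) = 12.9000

Y ~ Poisson(λ=6.2):
Var(Y) = 6.2000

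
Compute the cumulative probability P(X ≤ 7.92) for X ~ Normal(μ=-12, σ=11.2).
0.962345

We have X ~ Normal(μ=-12, σ=11.2).

The CDF gives us P(X ≤ k).

Using the CDF:
P(X ≤ 7.92) = 0.962345

This means there's approximately a 96.2% chance that X is at most 7.92.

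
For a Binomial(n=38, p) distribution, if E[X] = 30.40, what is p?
p = 0.8

For a Binomial(n, p) distribution:
E[X] = n × p

Given n = 38 and E[X] = 30.40:
30.40 = 38 × p
p = 30.40 / 38 = 0.8

Verification: Binomial(38, 0.8) has E[X] = 30.40 ✓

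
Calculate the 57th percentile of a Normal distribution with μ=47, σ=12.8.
49.2576

We have X ~ Normal(μ=47, σ=12.8).

We want to find x such that P(X ≤ x) = 0.57.

This is the 57th percentile, which means 57% of values fall below this point.

Using the inverse CDF (quantile function):
x = F⁻¹(0.57) = 49.2576

Verification: P(X ≤ 49.2576) = 0.57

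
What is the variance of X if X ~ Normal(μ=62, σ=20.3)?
412.0900

We have X ~ Normal(μ=62, σ=20.3).

For a Normal distribution with μ=62, σ=20.3:
Var(X) = 412.0900

The variance measures the spread of the distribution around the mean.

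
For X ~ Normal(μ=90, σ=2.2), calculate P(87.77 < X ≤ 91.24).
0.558121

We have X ~ Normal(μ=90, σ=2.2).

To find P(87.77 < X ≤ 91.24), we use:
P(87.77 < X ≤ 91.24) = P(X ≤ 91.24) - P(X ≤ 87.77)
                 = F(91.24) - F(87.77)
                 = 0.713499 - 0.155378
                 = 0.558121

So there's approximately a 55.8% chance that X falls in this range.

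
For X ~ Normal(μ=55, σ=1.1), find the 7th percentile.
53.3766

We have X ~ Normal(μ=55, σ=1.1).

We want to find x such that P(X ≤ x) = 0.07.

This is the 7th percentile, which means 7% of values fall below this point.

Using the inverse CDF (quantile function):
x = F⁻¹(0.07) = 53.3766

Verification: P(X ≤ 53.3766) = 0.07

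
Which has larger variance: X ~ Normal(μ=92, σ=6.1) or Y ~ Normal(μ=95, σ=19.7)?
Y has larger variance (388.0900 > 37.2100)

Compute the variance for each distribution:

X ~ Normal(μ=92, σ=6.1):
Var(X) = 37.2100

Y ~ Normal(μ=95, σ=19.7):
Var(Y) = 388.0900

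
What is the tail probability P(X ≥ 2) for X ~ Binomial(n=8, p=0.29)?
0.724418

We have X ~ Binomial(n=8, p=0.29).

For discrete distributions, P(X ≥ 2) = 1 - P(X ≤ 1).

P(X ≤ 1) = 0.275582
P(X ≥ 2) = 1 - 0.275582 = 0.724418

So there's approximately a 72.4% chance that X is at least 2.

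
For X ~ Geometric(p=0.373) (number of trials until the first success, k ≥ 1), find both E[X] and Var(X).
E[X] = 2.6810, Var(X) = 4.5066

We have X ~ Geometric(p=0.373) (number of trials until the first success, k ≥ 1).

For a Geometric distribution with p=0.373 (number of trials until the first success, k ≥ 1):

Expected value:
E[X] = 2.6810

Variance:
Var(X) = 4.5066

Standard deviation:
σ = √Var(X) = 2.1229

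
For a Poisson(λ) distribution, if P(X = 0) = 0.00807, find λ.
λ = 4.8196

For a Poisson(λ) distribution, the PMF at 0 is:
P(X = 0) = λ^0 e^(-λ) / 0! = e^(-λ)

Given P(X = 0) = 0.00807:
e^(-λ) = 0.00807
-λ = ln(0.00807)
λ = -ln(0.00807) = 4.8196

Verification: e^(-4.8196) = 0.00807 ✓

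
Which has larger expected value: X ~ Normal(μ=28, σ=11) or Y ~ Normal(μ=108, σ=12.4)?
Y has larger mean (108.0000 > 28.0000)

Compute the expected value for each distribution:

X ~ Normal(μ=28, σ=11):
E[X] = 28.0000

Y ~ Normal(μ=108, σ=12.4):
E[Y] = 108.0000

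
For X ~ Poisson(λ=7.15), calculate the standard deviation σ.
2.6739

We have X ~ Poisson(λ=7.15).

For a Poisson distribution with λ=7.15:
σ = √Var(X) = 2.6739

The standard deviation is the square root of the variance.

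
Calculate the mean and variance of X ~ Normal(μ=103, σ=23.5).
E[X] = 103.0000, Var(X) = 552.2500

We have X ~ Normal(μ=103, σ=23.5).

For a Normal distribution with μ=103, σ=23.5:

Expected value:
E[X] = 103.0000

Variance:
Var(X) = 552.2500

Standard deviation:
σ = √Var(X) = 23.5000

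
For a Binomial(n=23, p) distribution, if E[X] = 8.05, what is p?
p = 0.35

For a Binomial(n, p) distribution:
E[X] = n × p

Given n = 23 and E[X] = 8.05:
8.05 = 23 × p
p = 8.05 / 23 = 0.35

Verification: Binomial(23, 0.35) has E[X] = 8.05 ✓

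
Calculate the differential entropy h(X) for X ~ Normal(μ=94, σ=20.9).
4.4587 nats

We have X ~ Normal(μ=94, σ=20.9).

The differential entropy measures the uncertainty or information content of the distribution.

For a Normal distribution with μ=94, σ=20.9:
h(X) = 4.4587 nats

(In bits, this would be 6.4325 bits.)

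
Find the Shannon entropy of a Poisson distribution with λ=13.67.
2.7202 nats

We have X ~ Poisson(λ=13.67).

The Shannon entropy measures the uncertainty or information content of the distribution.

For a Poisson distribution with λ=13.67:
H(X) = 2.7202 nats

(In bits, this would be 3.9244 bits.)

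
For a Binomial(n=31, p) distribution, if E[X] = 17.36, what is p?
p = 0.56

For a Binomial(n, p) distribution:
E[X] = n × p

Given n = 31 and E[X] = 17.36:
17.36 = 31 × p
p = 17.36 / 31 = 0.56

Verification: Binomial(31, 0.56) has E[X] = 17.36 ✓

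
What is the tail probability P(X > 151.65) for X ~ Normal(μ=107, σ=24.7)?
0.035327

We have X ~ Normal(μ=107, σ=24.7).

P(X > 151.65) = 1 - P(X ≤ 151.65)
                = 1 - F(151.65)
                = 1 - 0.964673
                = 0.035327

So there's approximately a 3.5% chance that X exceeds 151.65.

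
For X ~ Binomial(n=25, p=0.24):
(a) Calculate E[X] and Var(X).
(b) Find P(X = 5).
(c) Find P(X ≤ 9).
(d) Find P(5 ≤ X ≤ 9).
(a) E[X] = 6.0000, Var(X) = 4.5600
(b) P(X = 5) = 0.174851
(c) P(X ≤ 9) = 0.944028
(d) P(5 ≤ X ≤ 9) = 0.695620

We have X ~ Binomial(n=25, p=0.24).

(a) Moments:
E[X] = 6.0000
Var(X) = 4.5600
σ = √Var(X) = 2.1354

(b) Point probability using PMF:
P(X = 5) = 0.174851

(c) Cumulative probability using CDF:
P(X ≤ 9) = F(9) = 0.944028

(d) Range probability:
P(5 ≤ X ≤ 9) = P(X ≤ 9) - P(X ≤ 4)
                   = F(9) - F(4)
                   = 0.944028 - 0.248408
                   = 0.695620

This means approximately 69.6% of outcomes fall in the interval [5, 9].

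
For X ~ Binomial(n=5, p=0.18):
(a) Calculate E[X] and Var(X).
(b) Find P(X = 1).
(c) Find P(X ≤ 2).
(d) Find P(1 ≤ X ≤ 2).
(a) E[X] = 0.9000, Var(X) = 0.7380
(b) P(X = 1) = 0.406910
(c) P(X ≤ 2) = 0.956293
(d) P(1 ≤ X ≤ 2) = 0.585553

We have X ~ Binomial(n=5, p=0.18).

(a) Moments:
E[X] = 0.9000
Var(X) = 0.7380
σ = √Var(X) = 0.8591

(b) Point probability using PMF:
P(X = 1) = 0.406910

(c) Cumulative probability using CDF:
P(X ≤ 2) = F(2) = 0.956293

(d) Range probability:
P(1 ≤ X ≤ 2) = P(X ≤ 2) - P(X ≤ 0)
                   = F(2) - F(0)
                   = 0.956293 - 0.370740
                   = 0.585553

This means approximately 58.6% of outcomes fall in the interval [1, 2].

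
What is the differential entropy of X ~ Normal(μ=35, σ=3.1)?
2.5503 nats

We have X ~ Normal(μ=35, σ=3.1).

The differential entropy measures the uncertainty or information content of the distribution.

For a Normal distribution with μ=35, σ=3.1:
h(X) = 2.5503 nats

(In bits, this would be 3.6794 bits.)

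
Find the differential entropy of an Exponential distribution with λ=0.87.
1.1393 nats

We have X ~ Exponential(λ=0.87).

The differential entropy measures the uncertainty or information content of the distribution.

For an Exponential distribution with λ=0.87:
h(X) = 1.1393 nats

(In bits, this would be 1.6436 bits.)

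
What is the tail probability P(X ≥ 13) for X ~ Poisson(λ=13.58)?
0.599019

We have X ~ Poisson(λ=13.58).

For discrete distributions, P(X ≥ 13) = 1 - P(X ≤ 12).

P(X ≤ 12) = 0.400981
P(X ≥ 13) = 1 - 0.400981 = 0.599019

So there's approximately a 59.9% chance that X is at least 13.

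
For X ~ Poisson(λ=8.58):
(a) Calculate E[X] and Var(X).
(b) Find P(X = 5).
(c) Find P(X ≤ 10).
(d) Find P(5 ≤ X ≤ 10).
(a) E[X] = 8.5800, Var(X) = 8.5800
(b) P(X = 5) = 0.072779
(c) P(X ≤ 10) = 0.754470
(d) P(5 ≤ X ≤ 10) = 0.683572

We have X ~ Poisson(λ=8.58).

(a) Moments:
E[X] = 8.5800
Var(X) = 8.5800
σ = √Var(X) = 2.9292

(b) Point probability using PMF:
P(X = 5) = 0.072779

(c) Cumulative probability using CDF:
P(X ≤ 10) = F(10) = 0.754470

(d) Range probability:
P(5 ≤ X ≤ 10) = P(X ≤ 10) - P(X ≤ 4)
                   = F(10) - F(4)
                   = 0.754470 - 0.070898
                   = 0.683572

This means approximately 68.4% of outcomes fall in the interval [5, 10].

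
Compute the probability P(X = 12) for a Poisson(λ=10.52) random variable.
0.103532

We have X ~ Poisson(λ=10.52).

For a Poisson distribution, the PMF gives us the probability of each outcome.

Using the PMF formula:
P(X = 12) = 0.103532

Rounded to 4 decimal places: 0.1035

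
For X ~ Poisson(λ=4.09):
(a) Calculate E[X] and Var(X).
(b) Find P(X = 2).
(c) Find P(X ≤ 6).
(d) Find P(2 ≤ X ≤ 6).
(a) E[X] = 4.0900, Var(X) = 4.0900
(b) P(X = 2) = 0.140008
(c) P(X ≤ 6) = 0.879739
(d) P(2 ≤ X ≤ 6) = 0.794536

We have X ~ Poisson(λ=4.09).

(a) Moments:
E[X] = 4.0900
Var(X) = 4.0900
σ = √Var(X) = 2.0224

(b) Point probability using PMF:
P(X = 2) = 0.140008

(c) Cumulative probability using CDF:
P(X ≤ 6) = F(6) = 0.879739

(d) Range probability:
P(2 ≤ X ≤ 6) = P(X ≤ 6) - P(X ≤ 1)
                   = F(6) - F(1)
                   = 0.879739 - 0.085203
                   = 0.794536

This means approximately 79.5% of outcomes fall in the interval [2, 6].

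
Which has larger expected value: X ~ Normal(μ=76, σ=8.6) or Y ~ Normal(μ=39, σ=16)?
X has larger mean (76.0000 > 39.0000)

Compute the expected value for each distribution:

X ~ Normal(μ=76, σ=8.6):
E[X] = 76.0000

Y ~ Normal(μ=39, σ=16):
E[Y] = 39.0000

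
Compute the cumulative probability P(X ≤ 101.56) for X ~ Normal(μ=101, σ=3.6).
0.561808

We have X ~ Normal(μ=101, σ=3.6).

The CDF gives us P(X ≤ k).

Using the CDF:
P(X ≤ 101.56) = 0.561808

This means there's approximately a 56.2% chance that X is at most 101.56.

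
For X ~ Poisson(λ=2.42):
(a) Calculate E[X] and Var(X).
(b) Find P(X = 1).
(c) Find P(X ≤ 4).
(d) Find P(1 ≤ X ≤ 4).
(a) E[X] = 2.4200, Var(X) = 2.4200
(b) P(X = 1) = 0.215190
(c) P(X ≤ 4) = 0.901607
(d) P(1 ≤ X ≤ 4) = 0.812685

We have X ~ Poisson(λ=2.42).

(a) Moments:
E[X] = 2.4200
Var(X) = 2.4200
σ = √Var(X) = 1.5556

(b) Point probability using PMF:
P(X = 1) = 0.215190

(c) Cumulative probability using CDF:
P(X ≤ 4) = F(4) = 0.901607

(d) Range probability:
P(1 ≤ X ≤ 4) = P(X ≤ 4) - P(X ≤ 0)
                   = F(4) - F(0)
                   = 0.901607 - 0.088922
                   = 0.812685

This means approximately 81.3% of outcomes fall in the interval [1, 4].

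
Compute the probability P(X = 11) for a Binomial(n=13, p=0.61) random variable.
0.051624

We have X ~ Binomial(n=13, p=0.61).

For a Binomial distribution, the PMF gives us the probability of each outcome.

Using the PMF formula:
P(X = 11) = 0.051624

Rounded to 4 decimal places: 0.0516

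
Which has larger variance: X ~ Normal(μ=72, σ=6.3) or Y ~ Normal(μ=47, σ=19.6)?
Y has larger variance (384.1600 > 39.6900)

Compute the variance for each distribution:

X ~ Normal(μ=72, σ=6.3):
Var(X) = 39.6900

Y ~ Normal(μ=47, σ=19.6):
Var(Y) = 384.1600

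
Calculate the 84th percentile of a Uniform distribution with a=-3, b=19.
15.4800

We have X ~ Uniform(a=-3, b=19).

We want to find x such that P(X ≤ x) = 0.84.

This is the 84th percentile, which means 84% of values fall below this point.

Using the inverse CDF (quantile function):
x = F⁻¹(0.84) = 15.4800

Verification: P(X ≤ 15.4800) = 0.84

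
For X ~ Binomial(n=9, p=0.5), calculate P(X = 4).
0.246094

We have X ~ Binomial(n=9, p=0.5).

For a Binomial distribution, the PMF gives us the probability of each outcome.

Using the PMF formula:
P(X = 4) = 0.246094

Rounded to 4 decimal places: 0.2461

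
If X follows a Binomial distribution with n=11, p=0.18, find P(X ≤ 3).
0.880256

We have X ~ Binomial(n=11, p=0.18).

The CDF gives us P(X ≤ k).

Using the CDF:
P(X ≤ 3) = 0.880256

This means there's approximately a 88.0% chance that X is at most 3.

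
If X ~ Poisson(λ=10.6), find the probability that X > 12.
0.268432

We have X ~ Poisson(λ=10.6).

P(X > 12) = 1 - P(X ≤ 12)
                = 1 - F(12)
                = 1 - 0.731568
                = 0.268432

So there's approximately a 26.8% chance that X exceeds 12.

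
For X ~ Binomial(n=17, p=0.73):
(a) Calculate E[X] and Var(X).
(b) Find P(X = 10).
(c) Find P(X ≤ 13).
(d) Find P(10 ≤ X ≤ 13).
(a) E[X] = 12.4100, Var(X) = 3.3507
(b) P(X = 10) = 0.087428
(c) P(X ≤ 13) = 0.713719
(d) P(10 ≤ X ≤ 13) = 0.652661

We have X ~ Binomial(n=17, p=0.73).

(a) Moments:
E[X] = 12.4100
Var(X) = 3.3507
σ = √Var(X) = 1.8305

(b) Point probability using PMF:
P(X = 10) = 0.087428

(c) Cumulative probability using CDF:
P(X ≤ 13) = F(13) = 0.713719

(d) Range probability:
P(10 ≤ X ≤ 13) = P(X ≤ 13) - P(X ≤ 9)
                   = F(13) - F(9)
                   = 0.713719 - 0.061058
                   = 0.652661

This means approximately 65.3% of outcomes fall in the interval [10, 13].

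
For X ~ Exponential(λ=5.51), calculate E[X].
0.1815

We have X ~ Exponential(λ=5.51).

For an Exponential distribution with λ=5.51:
E[X] = 0.1815

This is the expected (average) value of X.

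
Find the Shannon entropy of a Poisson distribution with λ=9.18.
2.5178 nats

We have X ~ Poisson(λ=9.18).

The Shannon entropy measures the uncertainty or information content of the distribution.

For a Poisson distribution with λ=9.18:
H(X) = 2.5178 nats

(In bits, this would be 3.6324 bits.)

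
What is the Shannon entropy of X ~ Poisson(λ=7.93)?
2.4429 nats

We have X ~ Poisson(λ=7.93).

The Shannon entropy measures the uncertainty or information content of the distribution.

For a Poisson distribution with λ=7.93:
H(X) = 2.4429 nats

(In bits, this would be 3.5244 bits.)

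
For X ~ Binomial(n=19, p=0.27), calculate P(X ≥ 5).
0.612940

We have X ~ Binomial(n=19, p=0.27).

For discrete distributions, P(X ≥ 5) = 1 - P(X ≤ 4).

P(X ≤ 4) = 0.387060
P(X ≥ 5) = 1 - 0.387060 = 0.612940

So there's approximately a 61.3% chance that X is at least 5.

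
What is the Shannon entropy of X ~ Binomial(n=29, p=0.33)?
2.3463 nats

We have X ~ Binomial(n=29, p=0.33).

The Shannon entropy measures the uncertainty or information content of the distribution.

For a Binomial distribution with n=29, p=0.33:
H(X) = 2.3463 nats

(In bits, this would be 3.3849 bits.)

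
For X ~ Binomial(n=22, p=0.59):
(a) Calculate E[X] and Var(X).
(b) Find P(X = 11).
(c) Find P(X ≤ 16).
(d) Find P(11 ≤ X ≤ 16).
(a) E[X] = 12.9800, Var(X) = 5.3218
(b) P(X = 11) = 0.117071
(c) P(X ≤ 16) = 0.939817
(d) P(11 ≤ X ≤ 16) = 0.798360

We have X ~ Binomial(n=22, p=0.59).

(a) Moments:
E[X] = 12.9800
Var(X) = 5.3218
σ = √Var(X) = 2.3069

(b) Point probability using PMF:
P(X = 11) = 0.117071

(c) Cumulative probability using CDF:
P(X ≤ 16) = F(16) = 0.939817

(d) Range probability:
P(11 ≤ X ≤ 16) = P(X ≤ 16) - P(X ≤ 10)
                   = F(16) - F(10)
                   = 0.939817 - 0.141457
                   = 0.798360

This means approximately 79.8% of outcomes fall in the interval [11, 16].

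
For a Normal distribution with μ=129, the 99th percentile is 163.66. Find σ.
σ = 14.8989

For X ~ Normal(μ, σ), the p-th percentile satisfies x = μ + z_p × σ,
where z_p = Φ⁻¹(p) is the standard normal quantile.

Step 1: z_{0.99} = Φ⁻¹(0.99) = 2.3263

Step 2: Solve for σ:
163.66 = 129 + 2.3263 × σ
σ = (163.66 - 129) / 2.3263
σ = 34.66 / 2.3263
σ = 14.8989

Verification: μ + z × σ = 129 + 2.3263 × 14.8989 = 163.66 ✓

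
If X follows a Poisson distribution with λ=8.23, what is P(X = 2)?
0.009027

We have X ~ Poisson(λ=8.23).

For a Poisson distribution, the PMF gives us the probability of each outcome.

Using the PMF formula:
P(X = 2) = 0.009027

Rounded to 4 decimal places: 0.0090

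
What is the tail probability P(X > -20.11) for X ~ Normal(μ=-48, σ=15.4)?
0.035067

We have X ~ Normal(μ=-48, σ=15.4).

P(X > -20.11) = 1 - P(X ≤ -20.11)
                = 1 - F(-20.11)
                = 1 - 0.964933
                = 0.035067

So there's approximately a 3.5% chance that X exceeds -20.11.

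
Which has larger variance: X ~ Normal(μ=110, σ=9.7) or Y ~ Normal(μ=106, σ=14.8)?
Y has larger variance (219.0400 > 94.0900)

Compute the variance for each distribution:

X ~ Normal(μ=110, σ=9.7):
Var(X) = 94.0900

Y ~ Normal(μ=106, σ=14.8):
Var(Y) = 219.0400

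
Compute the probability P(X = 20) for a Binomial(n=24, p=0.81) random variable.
0.204684

We have X ~ Binomial(n=24, p=0.81).

For a Binomial distribution, the PMF gives us the probability of each outcome.

Using the PMF formula:
P(X = 20) = 0.204684

Rounded to 4 decimal places: 0.2047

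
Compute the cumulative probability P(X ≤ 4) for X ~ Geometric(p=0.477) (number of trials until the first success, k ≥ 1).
0.925182

We have X ~ Geometric(p=0.477) (number of trials until the first success, k ≥ 1).

The CDF gives us P(X ≤ k).

Using the CDF:
P(X ≤ 4) = 0.925182

This means there's approximately a 92.5% chance that X is at most 4.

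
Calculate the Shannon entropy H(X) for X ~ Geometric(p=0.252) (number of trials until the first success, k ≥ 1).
2.2402 nats

We have X ~ Geometric(p=0.252) (number of trials until the first success, k ≥ 1).

The Shannon entropy measures the uncertainty or information content of the distribution.

For a Geometric distribution with p=0.252 (number of trials until the first success, k ≥ 1):
H(X) = 2.2402 nats

(In bits, this would be 3.2319 bits.)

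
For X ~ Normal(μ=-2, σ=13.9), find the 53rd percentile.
-0.9537

We have X ~ Normal(μ=-2, σ=13.9).

We want to find x such that P(X ≤ x) = 0.53.

This is the 53rd percentile, which means 53% of values fall below this point.

Using the inverse CDF (quantile function):
x = F⁻¹(0.53) = -0.9537

Verification: P(X ≤ -0.9537) = 0.53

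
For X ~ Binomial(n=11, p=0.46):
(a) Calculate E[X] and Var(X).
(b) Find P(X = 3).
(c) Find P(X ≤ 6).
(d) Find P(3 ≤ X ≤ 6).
(a) E[X] = 5.0600, Var(X) = 2.7324
(b) P(X = 3) = 0.116120
(c) P(X ≤ 6) = 0.808117
(d) P(3 ≤ X ≤ 6) = 0.750872

We have X ~ Binomial(n=11, p=0.46).

(a) Moments:
E[X] = 5.0600
Var(X) = 2.7324
σ = √Var(X) = 1.6530

(b) Point probability using PMF:
P(X = 3) = 0.116120

(c) Cumulative probability using CDF:
P(X ≤ 6) = F(6) = 0.808117

(d) Range probability:
P(3 ≤ X ≤ 6) = P(X ≤ 6) - P(X ≤ 2)
                   = F(6) - F(2)
                   = 0.808117 - 0.057245
                   = 0.750872

This means approximately 75.1% of outcomes fall in the interval [3, 6].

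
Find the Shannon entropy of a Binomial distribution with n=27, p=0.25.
2.2251 nats

We have X ~ Binomial(n=27, p=0.25).

The Shannon entropy measures the uncertainty or information content of the distribution.

For a Binomial distribution with n=27, p=0.25:
H(X) = 2.2251 nats

(In bits, this would be 3.2101 bits.)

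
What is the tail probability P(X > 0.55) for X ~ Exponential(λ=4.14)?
0.102592

We have X ~ Exponential(λ=4.14).

P(X > 0.55) = 1 - P(X ≤ 0.55)
                = 1 - F(0.55)
                = 1 - 0.897408
                = 0.102592

So there's approximately a 10.3% chance that X exceeds 0.55.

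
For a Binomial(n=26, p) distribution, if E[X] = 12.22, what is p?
p = 0.47

For a Binomial(n, p) distribution:
E[X] = n × p

Given n = 26 and E[X] = 12.22:
12.22 = 26 × p
p = 12.22 / 26 = 0.47

Verification: Binomial(26, 0.47) has E[X] = 12.22 ✓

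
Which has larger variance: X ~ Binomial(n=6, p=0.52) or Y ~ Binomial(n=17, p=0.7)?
Y has larger variance (3.5700 > 1.4976)

Compute the variance for each distribution:

X ~ Binomial(n=6, p=0.52):
Var(X) = 1.4976

Y ~ Binomial(n=17, p=0.7):
Var(Y) = 3.5700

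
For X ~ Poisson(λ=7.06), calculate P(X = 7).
0.148965

We have X ~ Poisson(λ=7.06).

For a Poisson distribution, the PMF gives us the probability of each outcome.

Using the PMF formula:
P(X = 7) = 0.148965

Rounded to 4 decimal places: 0.1490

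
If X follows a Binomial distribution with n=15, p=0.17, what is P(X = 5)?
0.066158

We have X ~ Binomial(n=15, p=0.17).

For a Binomial distribution, the PMF gives us the probability of each outcome.

Using the PMF formula:
P(X = 5) = 0.066158

Rounded to 4 decimal places: 0.0662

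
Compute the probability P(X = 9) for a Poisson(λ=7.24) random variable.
0.108042

We have X ~ Poisson(λ=7.24).

For a Poisson distribution, the PMF gives us the probability of each outcome.

Using the PMF formula:
P(X = 9) = 0.108042

Rounded to 4 decimal places: 0.1080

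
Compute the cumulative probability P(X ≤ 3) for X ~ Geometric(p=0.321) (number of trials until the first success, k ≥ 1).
0.686953

We have X ~ Geometric(p=0.321) (number of trials until the first success, k ≥ 1).

The CDF gives us P(X ≤ k).

Using the CDF:
P(X ≤ 3) = 0.686953

This means there's approximately a 68.7% chance that X is at most 3.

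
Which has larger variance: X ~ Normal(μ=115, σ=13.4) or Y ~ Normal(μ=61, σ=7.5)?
X has larger variance (179.5600 > 56.2500)

Compute the variance for each distribution:

X ~ Normal(μ=115, σ=13.4):
Var(X) = 179.5600

Y ~ Normal(μ=61, σ=7.5):
Var(Y) = 56.2500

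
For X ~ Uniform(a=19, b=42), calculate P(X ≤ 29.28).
0.446957

We have X ~ Uniform(a=19, b=42).

The CDF gives us P(X ≤ k).

Using the CDF:
P(X ≤ 29.28) = 0.446957

This means there's approximately a 44.7% chance that X is at most 29.28.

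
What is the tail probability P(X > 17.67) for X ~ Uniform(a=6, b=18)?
0.027500

We have X ~ Uniform(a=6, b=18).

P(X > 17.67) = 1 - P(X ≤ 17.67)
                = 1 - F(17.67)
                = 1 - 0.972500
                = 0.027500

So there's approximately a 2.7% chance that X exceeds 17.67.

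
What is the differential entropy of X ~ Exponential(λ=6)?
-0.7918 nats

We have X ~ Exponential(λ=6).

The differential entropy measures the uncertainty or information content of the distribution.

For an Exponential distribution with λ=6:
h(X) = -0.7918 nats

(In bits, this would be -1.1423 bits.)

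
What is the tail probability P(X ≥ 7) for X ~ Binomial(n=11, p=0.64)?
0.641899

We have X ~ Binomial(n=11, p=0.64).

For discrete distributions, P(X ≥ 7) = 1 - P(X ≤ 6).

P(X ≤ 6) = 0.358101
P(X ≥ 7) = 1 - 0.358101 = 0.641899

So there's approximately a 64.2% chance that X is at least 7.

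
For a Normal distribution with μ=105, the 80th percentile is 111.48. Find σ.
σ = 7.6994

For X ~ Normal(μ, σ), the p-th percentile satisfies x = μ + z_p × σ,
where z_p = Φ⁻¹(p) is the standard normal quantile.

Step 1: z_{0.8} = Φ⁻¹(0.8) = 0.8416

Step 2: Solve for σ:
111.48 = 105 + 0.8416 × σ
σ = (111.48 - 105) / 0.8416
σ = 6.48 / 0.8416
σ = 7.6994

Verification: μ + z × σ = 105 + 0.8416 × 7.6994 = 111.48 ✓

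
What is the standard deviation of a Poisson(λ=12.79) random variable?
3.5763

We have X ~ Poisson(λ=12.79).

For a Poisson distribution with λ=12.79:
σ = √Var(X) = 3.5763

The standard deviation is the square root of the variance.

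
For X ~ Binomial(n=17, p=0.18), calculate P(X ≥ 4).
0.366890

We have X ~ Binomial(n=17, p=0.18).

For discrete distributions, P(X ≥ 4) = 1 - P(X ≤ 3).

P(X ≤ 3) = 0.633110
P(X ≥ 4) = 1 - 0.633110 = 0.366890

So there's approximately a 36.7% chance that X is at least 4.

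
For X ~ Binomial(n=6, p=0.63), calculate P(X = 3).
0.253313

We have X ~ Binomial(n=6, p=0.63).

For a Binomial distribution, the PMF gives us the probability of each outcome.

Using the PMF formula:
P(X = 3) = 0.253313

Rounded to 4 decimal places: 0.2533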